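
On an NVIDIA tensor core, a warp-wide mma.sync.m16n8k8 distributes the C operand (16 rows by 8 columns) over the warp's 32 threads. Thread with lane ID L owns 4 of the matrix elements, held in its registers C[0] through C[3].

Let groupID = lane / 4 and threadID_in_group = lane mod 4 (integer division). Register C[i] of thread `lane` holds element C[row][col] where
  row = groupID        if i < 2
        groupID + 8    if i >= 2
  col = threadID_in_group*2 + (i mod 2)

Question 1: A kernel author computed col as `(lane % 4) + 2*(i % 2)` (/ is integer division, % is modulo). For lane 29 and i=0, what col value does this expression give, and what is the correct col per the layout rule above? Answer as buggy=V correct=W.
`(lane % 4) + 2*(i % 2)`[29,0]→1
L=29→G=29>>2=7, T=29&3=1
[0]→row 7+0=7  col 1·2+0=2
col: 1 vs 2

buggy=1 correct=2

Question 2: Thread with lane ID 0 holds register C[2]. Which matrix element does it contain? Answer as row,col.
8,0

lane 0: G=0 (0/4), T=0 (0%4)
i=2: r=0+8=8, c=0*2+0=0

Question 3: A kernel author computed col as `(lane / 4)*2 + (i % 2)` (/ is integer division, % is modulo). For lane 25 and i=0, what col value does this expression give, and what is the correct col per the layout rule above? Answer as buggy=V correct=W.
`(lane / 4)*2 + (i % 2)`[25,0]->12
lane 25: g=6 (25/4), t=1 (25%4)
i=0: r=6+0=6, c=1*2+0=2
col: 12 vs 2

buggy=12 correct=2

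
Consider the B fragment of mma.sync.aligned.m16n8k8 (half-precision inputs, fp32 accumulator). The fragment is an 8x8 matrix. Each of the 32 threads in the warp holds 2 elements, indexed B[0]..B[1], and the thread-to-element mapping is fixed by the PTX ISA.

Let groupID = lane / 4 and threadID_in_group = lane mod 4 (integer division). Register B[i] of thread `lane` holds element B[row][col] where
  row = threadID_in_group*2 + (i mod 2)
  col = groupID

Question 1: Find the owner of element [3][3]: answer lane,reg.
13,1

c:3=>grp=3  r:3=>tig=1,lo=1
L=3*4+1=13  i=1=1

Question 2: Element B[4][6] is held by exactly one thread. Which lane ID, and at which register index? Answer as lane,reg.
c=6→G=6  r=4→T=2,p=0
L=6*4+2=26  i=0=0

26,0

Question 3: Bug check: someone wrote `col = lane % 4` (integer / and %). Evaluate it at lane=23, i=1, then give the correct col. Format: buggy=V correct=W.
`lane % 4`[23,1]⇒3
lane 23⇒23/4=5, 23 mod 4=3
i=1  r:2·3+1⇒7  c:5
col: 3 vs 5

buggy=3 correct=5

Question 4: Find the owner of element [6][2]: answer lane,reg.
c=2⇒gr=2  r=6⇒th=3,odd=0
L=2*4+3=11  i=0=0

11,0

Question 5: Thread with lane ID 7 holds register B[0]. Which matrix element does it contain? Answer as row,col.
6,1

7: g=1,t=3
[0] (3*2+0,1) = (6,1)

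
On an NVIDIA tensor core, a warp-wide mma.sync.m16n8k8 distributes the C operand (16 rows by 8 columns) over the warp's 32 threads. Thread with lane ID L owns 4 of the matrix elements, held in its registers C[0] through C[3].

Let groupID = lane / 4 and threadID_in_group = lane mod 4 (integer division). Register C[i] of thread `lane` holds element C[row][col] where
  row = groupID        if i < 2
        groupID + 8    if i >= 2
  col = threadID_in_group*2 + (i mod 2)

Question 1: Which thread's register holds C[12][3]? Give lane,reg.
r=12⇒gr=4,Rb=1  c=3⇒th=1,odd=1
L=4*4+1=17  i=1*2+1=3

17,3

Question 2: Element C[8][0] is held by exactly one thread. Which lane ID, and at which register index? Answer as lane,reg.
r=8⇒gr=0,Rb=1  c=0⇒th=0,odd=0
L=0*4+0=0  i=1*2+0=2

0,2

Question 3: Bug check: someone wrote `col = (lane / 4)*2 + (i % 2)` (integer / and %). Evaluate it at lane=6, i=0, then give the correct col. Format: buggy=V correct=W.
buggy=2 correct=4

`(lane / 4)*2 + (i % 2)`[6,0]→2
lane 6: G=1 (6/4), T=2 (6%4)
i=0: r=1+0=1, c=2*2+0=4
col: 2 vs 4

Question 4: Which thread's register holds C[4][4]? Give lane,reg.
r=4→G=4,rhi=0  c=4→T=2,p=0
L=4*4+2=18  i=0*2+0=0

18,0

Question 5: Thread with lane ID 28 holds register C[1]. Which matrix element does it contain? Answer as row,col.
7,1

L=28->g=28>>2=7, t=28&3=0
[1]->row 7+0=7  col 0·2+1=1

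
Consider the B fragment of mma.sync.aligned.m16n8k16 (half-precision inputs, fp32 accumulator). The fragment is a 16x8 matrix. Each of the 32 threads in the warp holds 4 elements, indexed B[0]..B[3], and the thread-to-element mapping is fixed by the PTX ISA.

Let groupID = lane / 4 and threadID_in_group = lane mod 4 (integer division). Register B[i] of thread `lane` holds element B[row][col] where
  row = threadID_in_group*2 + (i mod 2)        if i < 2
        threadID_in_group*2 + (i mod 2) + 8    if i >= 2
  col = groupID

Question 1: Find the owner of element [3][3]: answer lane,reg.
13,1

c=3->g=3  r=3->rb=0,t=1,b0=1
L=3*4+1=13  i=0*2+1=1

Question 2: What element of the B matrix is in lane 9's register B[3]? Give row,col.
11,2

9: gr=2,th=1
[3] (1*2+1+8,2) = (11,2)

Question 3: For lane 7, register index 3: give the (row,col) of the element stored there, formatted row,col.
7: g=1,t=3
[3] (3*2+1+8,1) = (15,1)

15,1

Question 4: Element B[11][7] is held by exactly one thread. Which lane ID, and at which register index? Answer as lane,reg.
29,3

c:7=>grp=7  r:11=>rB=1,tig=1,lo=1
L=7*4+1=29  i=1*2+1=3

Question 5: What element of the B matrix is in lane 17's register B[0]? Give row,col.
lane 17: g=4 (17/4), t=1 (17%4)
i=0: r=1*2+0+0=2, c=g=4

2,4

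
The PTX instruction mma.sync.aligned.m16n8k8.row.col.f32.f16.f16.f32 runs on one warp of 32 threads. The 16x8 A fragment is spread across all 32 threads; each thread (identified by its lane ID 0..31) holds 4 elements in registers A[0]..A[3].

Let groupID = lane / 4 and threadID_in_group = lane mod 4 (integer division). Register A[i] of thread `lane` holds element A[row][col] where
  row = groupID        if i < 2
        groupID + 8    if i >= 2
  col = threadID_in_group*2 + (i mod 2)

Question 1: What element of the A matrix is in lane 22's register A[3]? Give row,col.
13,5

22: gid=5,tid=2
[3] (5+8,2*2+1) = (13,5)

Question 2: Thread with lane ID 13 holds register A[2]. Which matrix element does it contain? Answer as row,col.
lane 13: G=3 (13/4), T=1 (13%4)
i=2: r=3+8=11, c=1*2+0=2

11,2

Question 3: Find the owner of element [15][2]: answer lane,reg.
r=15⇒gr=7,Rb=1  c=2⇒th=1,odd=0
L=7*4+1=29  i=1*2+0=2

29,2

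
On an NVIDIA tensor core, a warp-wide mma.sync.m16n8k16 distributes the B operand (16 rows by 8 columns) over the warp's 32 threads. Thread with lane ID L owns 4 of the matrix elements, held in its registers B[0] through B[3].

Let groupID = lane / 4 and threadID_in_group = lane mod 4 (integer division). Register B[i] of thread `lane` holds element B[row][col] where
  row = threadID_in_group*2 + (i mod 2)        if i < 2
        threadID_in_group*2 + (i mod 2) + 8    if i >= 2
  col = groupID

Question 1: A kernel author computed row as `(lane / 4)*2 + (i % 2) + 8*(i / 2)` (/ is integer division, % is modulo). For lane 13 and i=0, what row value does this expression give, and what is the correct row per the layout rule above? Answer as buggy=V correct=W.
`(lane / 4)*2 + (i % 2) + 8*(i / 2)`[13,0]=>6
13: grp=3,tig=1
[0] (1*2+0+0,3) = (2,3)
row: 6 vs 2

buggy=6 correct=2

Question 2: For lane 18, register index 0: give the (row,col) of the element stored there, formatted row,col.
4,4

lane 18: gid=4 (18/4), tid=2 (18%4)
i=0: r=2*2+0+0=4, c=gid=4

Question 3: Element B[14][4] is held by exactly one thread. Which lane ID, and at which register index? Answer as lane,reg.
c=4->g=4  r=14->rb=1,t=3,b0=0
L=4*4+3=19  i=1*2+0=2

19,2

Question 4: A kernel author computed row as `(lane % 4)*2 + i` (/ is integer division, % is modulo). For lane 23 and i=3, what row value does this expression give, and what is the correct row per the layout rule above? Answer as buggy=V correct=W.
`(lane % 4)*2 + i`[23,3]->9
L=23->gid=23>>2=5, tid=23&3=3
[3]->row 3·2+1+8=15  col gid=5
row: 9 vs 15

buggy=9 correct=15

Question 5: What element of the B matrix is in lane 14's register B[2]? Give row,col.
lane 14⇒14/4=3, 14 mod 4=2
i=2  r:2·2+0+8⇒12  c:3

12,3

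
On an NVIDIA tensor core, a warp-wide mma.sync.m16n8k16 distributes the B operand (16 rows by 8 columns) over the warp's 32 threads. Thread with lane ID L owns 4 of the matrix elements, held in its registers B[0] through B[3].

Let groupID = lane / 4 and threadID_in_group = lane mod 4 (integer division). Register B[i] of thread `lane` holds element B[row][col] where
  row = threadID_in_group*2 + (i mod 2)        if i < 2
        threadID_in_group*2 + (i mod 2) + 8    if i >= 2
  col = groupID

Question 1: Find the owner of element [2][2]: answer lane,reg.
c=2->g=2  r=2->rb=0,t=1,b0=0
L=2*4+1=9  i=0*2+0=0

9,0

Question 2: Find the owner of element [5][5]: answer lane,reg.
c=5→G=5  r=5→rhi=0,T=2,p=1
L=5*4+2=22  i=0*2+1=1

22,1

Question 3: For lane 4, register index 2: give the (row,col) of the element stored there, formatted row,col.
lane 4=>4/4=1, 4 mod 4=0
i=2  r:2·0+0+8=>8  c:1

8,1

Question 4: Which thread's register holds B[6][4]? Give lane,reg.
19,0

c: 4->gid=4  r: 6->r8=0,tid=3,i&1=0
L=4*4+3=19  i=0*2+0=0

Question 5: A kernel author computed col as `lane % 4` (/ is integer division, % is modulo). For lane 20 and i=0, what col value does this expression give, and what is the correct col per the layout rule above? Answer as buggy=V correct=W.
`lane % 4`[20,0]=>0
lane 20=>20/4=5, 20 mod 4=0
i=0  r:2·0+0+0=>0  c:5
col: 0 vs 5

buggy=0 correct=5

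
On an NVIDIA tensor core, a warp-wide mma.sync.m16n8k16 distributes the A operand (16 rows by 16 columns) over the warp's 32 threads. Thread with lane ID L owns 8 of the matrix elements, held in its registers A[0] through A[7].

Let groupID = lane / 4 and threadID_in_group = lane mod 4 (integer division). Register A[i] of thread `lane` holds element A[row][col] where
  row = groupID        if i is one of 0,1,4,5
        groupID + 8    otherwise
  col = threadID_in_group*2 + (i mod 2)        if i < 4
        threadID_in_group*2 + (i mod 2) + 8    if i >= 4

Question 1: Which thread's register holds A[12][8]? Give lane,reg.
r=12->g=4,rb=1  c=8->cb=1,t=0,b0=0
L=4*4+0=16  i=1*4+1*2+0=6

16,6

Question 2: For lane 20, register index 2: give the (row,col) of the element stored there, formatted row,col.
lane 20: G=5 (20/4), T=0 (20%4)
i=2: r=5+8=13, c=0*2+0+0=0

13,0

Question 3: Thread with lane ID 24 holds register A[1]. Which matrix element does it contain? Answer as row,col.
24: grp=6,tig=0
[1] (6+0,0*2+1+0) = (6,1)

6,1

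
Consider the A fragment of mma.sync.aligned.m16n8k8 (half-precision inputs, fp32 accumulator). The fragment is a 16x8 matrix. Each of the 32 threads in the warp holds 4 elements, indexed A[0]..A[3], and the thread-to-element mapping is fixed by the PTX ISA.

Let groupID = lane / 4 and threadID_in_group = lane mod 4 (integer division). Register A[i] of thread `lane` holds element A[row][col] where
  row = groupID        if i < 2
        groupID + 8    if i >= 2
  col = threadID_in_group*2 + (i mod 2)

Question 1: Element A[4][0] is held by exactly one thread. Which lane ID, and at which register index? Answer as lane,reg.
r=4→G=4,rhi=0  c=0→T=0,p=0
L=4*4+0=16  i=0*2+0=0

16,0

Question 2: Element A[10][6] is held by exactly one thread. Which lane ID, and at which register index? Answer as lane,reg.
11,2

r: 10->gid=2,r8=1  c: 6->tid=3,i&1=0
L=2*4+3=11  i=1*2+0=2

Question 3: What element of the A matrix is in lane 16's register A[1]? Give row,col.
lane 16: gid=4 (16/4), tid=0 (16%4)
i=1: r=4+0=4, c=0*2+1=1

4,1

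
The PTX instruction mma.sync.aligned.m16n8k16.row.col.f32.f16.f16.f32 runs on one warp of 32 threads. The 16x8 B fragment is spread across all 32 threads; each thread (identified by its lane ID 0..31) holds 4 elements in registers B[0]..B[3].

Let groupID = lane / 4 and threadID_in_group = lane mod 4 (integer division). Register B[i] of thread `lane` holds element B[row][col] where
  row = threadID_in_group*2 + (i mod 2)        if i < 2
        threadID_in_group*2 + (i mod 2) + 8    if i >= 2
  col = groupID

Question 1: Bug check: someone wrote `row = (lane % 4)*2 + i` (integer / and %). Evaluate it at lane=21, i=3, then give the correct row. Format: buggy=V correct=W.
`(lane % 4)*2 + i`[21,3]->5
lane 21: g=5 (21/4), t=1 (21%4)
i=3: r=1*2+1+8=11, c=g=5
row: 5 vs 11

buggy=5 correct=11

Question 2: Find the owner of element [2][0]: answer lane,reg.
1,0

c: 0->gid=0  r: 2->r8=0,tid=1,i&1=0
L=0*4+1=1  i=0*2+0=0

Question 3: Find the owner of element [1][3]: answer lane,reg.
c=3→G=3  r=1→rhi=0,T=0,p=1
L=3*4+0=12  i=0*2+1=1

12,1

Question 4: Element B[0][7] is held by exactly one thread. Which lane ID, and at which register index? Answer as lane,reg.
28,0

c:7=>grp=7  r:0=>rB=0,tig=0,lo=0
L=7*4+0=28  i=0*2+0=0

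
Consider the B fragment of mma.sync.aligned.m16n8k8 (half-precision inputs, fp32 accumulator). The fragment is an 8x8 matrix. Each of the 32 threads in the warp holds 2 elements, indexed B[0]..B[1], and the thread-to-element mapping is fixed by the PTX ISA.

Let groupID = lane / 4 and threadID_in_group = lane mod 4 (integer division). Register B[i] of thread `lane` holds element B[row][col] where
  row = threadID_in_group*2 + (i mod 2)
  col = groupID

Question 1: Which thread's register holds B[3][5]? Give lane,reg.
c=5->g=5  r=3->t=1,b0=1
L=5*4+1=21  i=1=1

21,1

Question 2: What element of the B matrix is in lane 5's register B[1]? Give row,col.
lane 5⇒5/4=1, 5 mod 4=1
i=1  r:2·1+1⇒3  c:1

3,1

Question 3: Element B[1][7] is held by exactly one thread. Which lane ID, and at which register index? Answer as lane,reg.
c=7⇒gr=7  r=1⇒th=0,odd=1
L=7*4+0=28  i=1=1

28,1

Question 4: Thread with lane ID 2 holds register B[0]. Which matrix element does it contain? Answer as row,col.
4,0

2: gid=0,tid=2
[0] (2*2+0,0) = (4,0)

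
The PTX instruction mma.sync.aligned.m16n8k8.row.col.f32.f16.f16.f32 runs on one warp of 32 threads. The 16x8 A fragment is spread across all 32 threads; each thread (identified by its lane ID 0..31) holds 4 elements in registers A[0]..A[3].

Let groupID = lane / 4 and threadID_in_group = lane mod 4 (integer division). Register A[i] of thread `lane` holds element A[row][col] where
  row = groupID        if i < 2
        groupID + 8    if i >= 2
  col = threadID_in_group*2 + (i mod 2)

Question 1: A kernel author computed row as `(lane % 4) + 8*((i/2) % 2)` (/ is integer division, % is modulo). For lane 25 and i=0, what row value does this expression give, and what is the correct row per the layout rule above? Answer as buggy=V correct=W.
buggy=1 correct=6

`(lane % 4) + 8*((i/2) % 2)`[25,0]->1
25: g=6,t=1
[0] (6+0,1*2+0) = (6,2)
row: 1 vs 6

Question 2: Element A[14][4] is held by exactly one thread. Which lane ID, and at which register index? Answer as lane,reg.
r: 14->gid=6,r8=1  c: 4->tid=2,i&1=0
L=6*4+2=26  i=1*2+0=2

26,2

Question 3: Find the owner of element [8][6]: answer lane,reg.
3,2

r: 8->gid=0,r8=1  c: 6->tid=3,i&1=0
L=0*4+3=3  i=1*2+0=2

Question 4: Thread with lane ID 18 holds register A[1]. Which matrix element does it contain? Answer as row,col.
4,5

lane 18->18/4=4, 18 mod 4=2
i=1  r:4+0->4  c:2·2+1->5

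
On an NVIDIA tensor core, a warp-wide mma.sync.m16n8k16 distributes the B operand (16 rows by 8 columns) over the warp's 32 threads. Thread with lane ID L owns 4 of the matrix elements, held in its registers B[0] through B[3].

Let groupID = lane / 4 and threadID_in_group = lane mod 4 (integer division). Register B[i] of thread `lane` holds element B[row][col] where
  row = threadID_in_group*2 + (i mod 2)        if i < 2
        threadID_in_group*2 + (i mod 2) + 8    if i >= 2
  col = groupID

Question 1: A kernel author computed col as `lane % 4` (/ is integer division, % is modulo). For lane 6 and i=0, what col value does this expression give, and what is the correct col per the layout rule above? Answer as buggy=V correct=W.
`lane % 4`[6,0]→2
lane 6→6/4=1, 6 mod 4=2
i=0  r:2·2+0+0→4  c:1
col: 2 vs 1

buggy=2 correct=1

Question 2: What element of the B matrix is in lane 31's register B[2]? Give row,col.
14,7

lane 31⇒31/4=7, 31 mod 4=3
i=2  r:2·3+0+8⇒14  c:7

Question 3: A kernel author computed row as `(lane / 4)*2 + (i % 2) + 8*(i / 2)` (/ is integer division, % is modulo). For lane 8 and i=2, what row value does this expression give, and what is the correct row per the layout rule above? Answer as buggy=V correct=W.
`(lane / 4)*2 + (i % 2) + 8*(i / 2)`[8,2]→12
lane 8: G=2 (8/4), T=0 (8%4)
i=2: r=0*2+0+8=8, c=G=2
row: 12 vs 8

buggy=12 correct=8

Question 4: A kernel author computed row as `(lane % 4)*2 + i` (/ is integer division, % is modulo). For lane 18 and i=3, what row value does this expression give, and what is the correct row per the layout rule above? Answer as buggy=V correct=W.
buggy=7 correct=13

`(lane % 4)*2 + i`[18,3]⇒7
L=18⇒gr=18>>2=4, th=18&3=2
[3]⇒row 2·2+1+8=13  col gr=4
row: 7 vs 13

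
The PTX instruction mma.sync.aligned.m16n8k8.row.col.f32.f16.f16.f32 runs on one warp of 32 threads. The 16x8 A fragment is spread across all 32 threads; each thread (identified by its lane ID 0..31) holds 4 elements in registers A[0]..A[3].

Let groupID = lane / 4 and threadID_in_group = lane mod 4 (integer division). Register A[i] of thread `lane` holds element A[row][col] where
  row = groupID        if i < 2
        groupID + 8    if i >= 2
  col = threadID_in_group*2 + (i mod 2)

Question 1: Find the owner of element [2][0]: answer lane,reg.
r:2=>grp=2,rB=0  c:0=>tig=0,lo=0
L=2*4+0=8  i=0*2+0=0

8,0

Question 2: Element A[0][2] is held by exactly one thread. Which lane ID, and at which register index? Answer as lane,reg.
r=0->g=0,rb=0  c=2->t=1,b0=0
L=0*4+1=1  i=0*2+0=0

1,0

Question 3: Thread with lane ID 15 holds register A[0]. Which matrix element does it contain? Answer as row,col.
3,6

lane 15->15/4=3, 15 mod 4=3
i=0  r:3+0->3  c:2·3+0->6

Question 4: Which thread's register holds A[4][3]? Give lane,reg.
17,1

r=4→G=4,rhi=0  c=3→T=1,p=1
L=4*4+1=17  i=0*2+1=1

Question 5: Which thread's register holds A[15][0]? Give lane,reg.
r=15⇒gr=7,Rb=1  c=0⇒th=0,odd=0
L=7*4+0=28  i=1*2+0=2

28,2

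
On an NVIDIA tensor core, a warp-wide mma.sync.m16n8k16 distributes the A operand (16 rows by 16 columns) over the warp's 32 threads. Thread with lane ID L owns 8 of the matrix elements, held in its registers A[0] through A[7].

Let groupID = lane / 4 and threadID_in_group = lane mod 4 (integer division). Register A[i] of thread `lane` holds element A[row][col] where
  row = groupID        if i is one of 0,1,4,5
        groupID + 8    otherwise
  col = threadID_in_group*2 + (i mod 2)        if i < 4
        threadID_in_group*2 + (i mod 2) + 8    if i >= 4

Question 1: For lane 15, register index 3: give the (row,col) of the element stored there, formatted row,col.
L=15->gid=15>>2=3, tid=15&3=3
[3]->row 3+8=11  col 3·2+1+0=7

11,7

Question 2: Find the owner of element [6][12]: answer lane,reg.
r:6=>grp=6,rB=0  c:12=>cB=1,tig=2,lo=0
L=6*4+2=26  i=1*4+0*2+0=4

26,4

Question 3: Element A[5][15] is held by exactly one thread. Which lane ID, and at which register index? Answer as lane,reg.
r=5⇒gr=5,Rb=0  c=15⇒Cb=1,th=3,odd=1
L=5*4+3=23  i=1*4+0*2+1=5

23,5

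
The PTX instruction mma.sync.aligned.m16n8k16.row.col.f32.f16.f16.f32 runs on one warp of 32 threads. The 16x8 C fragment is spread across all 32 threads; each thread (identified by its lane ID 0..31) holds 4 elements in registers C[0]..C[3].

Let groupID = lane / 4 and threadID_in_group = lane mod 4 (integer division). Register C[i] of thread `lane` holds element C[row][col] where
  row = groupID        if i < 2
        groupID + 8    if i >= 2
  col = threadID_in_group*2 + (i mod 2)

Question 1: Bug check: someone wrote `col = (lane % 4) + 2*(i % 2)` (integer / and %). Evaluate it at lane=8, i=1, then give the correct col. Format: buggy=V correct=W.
`(lane % 4) + 2*(i % 2)`[8,1]→2
8: G=2,T=0
[1] (2+0,0*2+1) = (2,1)
col: 2 vs 1

buggy=2 correct=1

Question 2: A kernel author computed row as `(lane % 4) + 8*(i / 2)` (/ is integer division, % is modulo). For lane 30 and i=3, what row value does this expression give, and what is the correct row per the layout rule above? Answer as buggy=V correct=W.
`(lane % 4) + 8*(i / 2)`[30,3]→10
L=30→G=30>>2=7, T=30&3=2
[3]→row 7+8=15  col 2·2+1=5
row: 10 vs 15

buggy=10 correct=15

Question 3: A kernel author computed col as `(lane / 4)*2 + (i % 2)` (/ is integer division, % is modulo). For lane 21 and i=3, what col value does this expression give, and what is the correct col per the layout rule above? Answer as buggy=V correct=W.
`(lane / 4)*2 + (i % 2)`[21,3]→11
lane 21→21/4=5, 21 mod 4=1
i=3  r:5+8→13  c:2·1+1→3
col: 11 vs 3

buggy=11 correct=3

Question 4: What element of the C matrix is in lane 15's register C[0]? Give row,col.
3,6

lane 15⇒15/4=3, 15 mod 4=3
i=0  r:3+0⇒3  c:2·3+0⇒6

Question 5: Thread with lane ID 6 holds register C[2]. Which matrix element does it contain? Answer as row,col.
9,4

lane 6->6/4=1, 6 mod 4=2
i=2  r:1+8->9  c:2·2+0->4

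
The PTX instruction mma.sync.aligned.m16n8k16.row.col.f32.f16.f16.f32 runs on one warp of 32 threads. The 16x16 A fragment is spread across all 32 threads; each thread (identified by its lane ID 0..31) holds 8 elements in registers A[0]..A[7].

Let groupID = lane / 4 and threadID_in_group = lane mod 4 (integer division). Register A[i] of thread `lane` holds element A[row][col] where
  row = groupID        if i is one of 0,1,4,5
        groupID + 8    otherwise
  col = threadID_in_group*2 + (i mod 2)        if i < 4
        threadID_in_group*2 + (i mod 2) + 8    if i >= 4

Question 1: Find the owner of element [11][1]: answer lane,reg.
r=11->g=3,rb=1  c=1->cb=0,t=0,b0=1
L=3*4+0=12  i=0*4+1*2+1=3

12,3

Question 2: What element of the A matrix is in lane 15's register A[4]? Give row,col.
L=15→G=15>>2=3, T=15&3=3
[4]→row 3+0=3  col 3·2+0+8=14

3,14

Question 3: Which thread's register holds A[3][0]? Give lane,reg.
r: 3->gid=3,r8=0  c: 0->c8=0,tid=0,i&1=0
L=3*4+0=12  i=0*4+0*2+0=0

12,0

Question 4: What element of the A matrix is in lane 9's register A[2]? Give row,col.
L=9⇒gr=9>>2=2, th=9&3=1
[2]⇒row 2+8=10  col 1·2+0+0=2

10,2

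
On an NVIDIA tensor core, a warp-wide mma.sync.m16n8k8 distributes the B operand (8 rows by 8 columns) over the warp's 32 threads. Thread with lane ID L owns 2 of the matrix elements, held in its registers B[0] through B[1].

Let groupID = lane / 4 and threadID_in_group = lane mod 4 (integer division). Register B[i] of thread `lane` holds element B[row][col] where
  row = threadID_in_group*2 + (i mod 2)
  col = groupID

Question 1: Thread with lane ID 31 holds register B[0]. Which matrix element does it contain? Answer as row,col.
6,7

L=31=>grp=31>>2=7, tig=31&3=3
[0]=>row 3·2+0=6  col grp=7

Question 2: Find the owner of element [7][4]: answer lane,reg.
19,1

c=4⇒gr=4  r=7⇒th=3,odd=1
L=4*4+3=19  i=1=1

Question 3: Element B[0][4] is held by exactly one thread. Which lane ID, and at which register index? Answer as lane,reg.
c:4=>grp=4  r:0=>tig=0,lo=0
L=4*4+0=16  i=0=0

16,0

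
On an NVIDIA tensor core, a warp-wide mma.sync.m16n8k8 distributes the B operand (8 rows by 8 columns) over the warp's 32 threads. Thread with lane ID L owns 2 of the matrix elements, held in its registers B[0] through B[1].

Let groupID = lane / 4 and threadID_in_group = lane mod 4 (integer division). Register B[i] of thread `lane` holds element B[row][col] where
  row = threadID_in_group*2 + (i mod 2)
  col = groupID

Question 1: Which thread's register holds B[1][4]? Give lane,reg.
16,1

c=4→G=4  r=1→T=0,p=1
L=4*4+0=16  i=1=1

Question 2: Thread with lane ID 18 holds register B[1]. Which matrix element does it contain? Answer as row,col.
5,4

L=18⇒gr=18>>2=4, th=18&3=2
[1]⇒row 2·2+1=5  col gr=4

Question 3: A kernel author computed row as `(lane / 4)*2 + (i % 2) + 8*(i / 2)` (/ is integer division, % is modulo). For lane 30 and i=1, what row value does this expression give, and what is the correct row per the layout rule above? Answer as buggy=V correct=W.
`(lane / 4)*2 + (i % 2) + 8*(i / 2)`[30,1]->15
lane 30->30/4=7, 30 mod 4=2
i=1  r:2·2+1->5  c:7
row: 15 vs 5

buggy=15 correct=5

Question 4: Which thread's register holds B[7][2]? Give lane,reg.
11,1

c=2→G=2  r=7→T=3,p=1
L=2*4+3=11  i=1=1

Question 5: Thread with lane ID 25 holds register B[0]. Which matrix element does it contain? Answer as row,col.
2,6

25: gid=6,tid=1
[0] (1*2+0,6) = (2,6)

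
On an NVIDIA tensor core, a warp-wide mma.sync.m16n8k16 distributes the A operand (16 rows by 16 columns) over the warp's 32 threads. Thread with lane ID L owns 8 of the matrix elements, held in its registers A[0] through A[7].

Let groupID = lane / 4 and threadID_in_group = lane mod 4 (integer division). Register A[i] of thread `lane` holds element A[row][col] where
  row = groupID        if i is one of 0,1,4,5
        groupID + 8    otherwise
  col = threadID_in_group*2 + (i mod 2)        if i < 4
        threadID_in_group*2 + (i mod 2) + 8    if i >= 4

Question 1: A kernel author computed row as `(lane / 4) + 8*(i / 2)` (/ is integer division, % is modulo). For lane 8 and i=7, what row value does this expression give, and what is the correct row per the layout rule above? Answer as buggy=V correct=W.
buggy=26 correct=10

`(lane / 4) + 8*(i / 2)`[8,7]->26
lane 8: g=2 (8/4), t=0 (8%4)
i=7: r=2+8=10, c=0*2+1+8=9
row: 26 vs 10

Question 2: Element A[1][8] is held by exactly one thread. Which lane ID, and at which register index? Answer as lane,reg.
4,4

r:1=>grp=1,rB=0  c:8=>cB=1,tig=0,lo=0
L=1*4+0=4  i=1*4+0*2+0=4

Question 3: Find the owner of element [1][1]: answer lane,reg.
r=1→G=1,rhi=0  c=1→chi=0,T=0,p=1
L=1*4+0=4  i=0*4+0*2+1=1

4,1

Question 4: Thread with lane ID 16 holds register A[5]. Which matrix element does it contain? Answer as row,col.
16: G=4,T=0
[5] (4+0,0*2+1+8) = (4,9)

4,9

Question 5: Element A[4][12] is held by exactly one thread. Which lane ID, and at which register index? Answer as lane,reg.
18,4

r: 4->gid=4,r8=0  c: 12->c8=1,tid=2,i&1=0
L=4*4+2=18  i=1*4+0*2+0=4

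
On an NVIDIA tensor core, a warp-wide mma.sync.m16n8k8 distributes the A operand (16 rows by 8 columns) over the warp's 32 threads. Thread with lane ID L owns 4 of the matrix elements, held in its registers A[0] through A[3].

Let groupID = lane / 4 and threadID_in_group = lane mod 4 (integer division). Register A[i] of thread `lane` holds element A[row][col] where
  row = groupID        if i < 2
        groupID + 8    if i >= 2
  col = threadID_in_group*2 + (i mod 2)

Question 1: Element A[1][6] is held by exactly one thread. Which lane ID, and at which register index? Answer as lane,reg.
r=1⇒gr=1,Rb=0  c=6⇒th=3,odd=0
L=1*4+3=7  i=0*2+0=0

7,0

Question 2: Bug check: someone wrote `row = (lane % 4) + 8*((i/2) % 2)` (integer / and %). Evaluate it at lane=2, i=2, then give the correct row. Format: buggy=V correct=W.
buggy=10 correct=8

`(lane % 4) + 8*((i/2) % 2)`[2,2]->10
L=2->g=2>>2=0, t=2&3=2
[2]->row 0+8=8  col 2·2+0=4
row: 10 vs 8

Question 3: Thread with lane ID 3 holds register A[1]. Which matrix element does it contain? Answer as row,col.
lane 3: gid=0 (3/4), tid=3 (3%4)
i=1: r=0+0=0, c=3*2+1=7

0,7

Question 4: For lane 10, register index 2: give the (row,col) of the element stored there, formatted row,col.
10,4

lane 10: G=2 (10/4), T=2 (10%4)
i=2: r=2+8=10, c=2*2+0=4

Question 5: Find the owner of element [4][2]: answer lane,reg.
r: 4->gid=4,r8=0  c: 2->tid=1,i&1=0
L=4*4+1=17  i=0*2+0=0

17,0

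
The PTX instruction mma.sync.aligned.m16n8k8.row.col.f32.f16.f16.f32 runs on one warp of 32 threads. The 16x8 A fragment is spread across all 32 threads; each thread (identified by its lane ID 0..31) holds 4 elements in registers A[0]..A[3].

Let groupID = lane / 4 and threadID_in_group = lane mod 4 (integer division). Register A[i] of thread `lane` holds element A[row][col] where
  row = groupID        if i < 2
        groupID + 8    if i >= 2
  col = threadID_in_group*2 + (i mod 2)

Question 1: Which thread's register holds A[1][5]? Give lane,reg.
6,1

r=1->g=1,rb=0  c=5->t=2,b0=1
L=1*4+2=6  i=0*2+1=1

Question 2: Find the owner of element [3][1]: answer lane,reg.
12,1

r=3->g=3,rb=0  c=1->t=0,b0=1
L=3*4+0=12  i=0*2+1=1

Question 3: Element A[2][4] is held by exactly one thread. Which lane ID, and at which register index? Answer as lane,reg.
10,0

r=2->g=2,rb=0  c=4->t=2,b0=0
L=2*4+2=10  i=0*2+0=0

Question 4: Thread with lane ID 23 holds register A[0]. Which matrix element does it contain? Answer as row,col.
5,6

lane 23→23/4=5, 23 mod 4=3
i=0  r:5+0→5  c:2·3+0→6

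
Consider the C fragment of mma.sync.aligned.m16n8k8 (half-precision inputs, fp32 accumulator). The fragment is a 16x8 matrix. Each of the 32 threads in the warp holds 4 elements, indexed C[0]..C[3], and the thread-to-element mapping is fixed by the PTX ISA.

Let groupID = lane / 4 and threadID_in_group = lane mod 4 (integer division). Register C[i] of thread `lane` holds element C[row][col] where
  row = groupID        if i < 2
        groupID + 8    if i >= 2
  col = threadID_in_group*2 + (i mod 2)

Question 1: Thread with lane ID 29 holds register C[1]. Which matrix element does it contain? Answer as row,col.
L=29⇒gr=29>>2=7, th=29&3=1
[1]⇒row 7+0=7  col 1·2+1=3

7,3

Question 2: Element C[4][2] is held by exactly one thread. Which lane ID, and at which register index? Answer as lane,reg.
17,0

r: 4->gid=4,r8=0  c: 2->tid=1,i&1=0
L=4*4+1=17  i=0*2+0=0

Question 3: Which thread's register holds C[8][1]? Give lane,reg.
r=8->g=0,rb=1  c=1->t=0,b0=1
L=0*4+0=0  i=1*2+1=3

0,3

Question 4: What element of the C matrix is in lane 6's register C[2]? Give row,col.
9,4

lane 6=>6/4=1, 6 mod 4=2
i=2  r:1+8=>9  c:2·2+0=>4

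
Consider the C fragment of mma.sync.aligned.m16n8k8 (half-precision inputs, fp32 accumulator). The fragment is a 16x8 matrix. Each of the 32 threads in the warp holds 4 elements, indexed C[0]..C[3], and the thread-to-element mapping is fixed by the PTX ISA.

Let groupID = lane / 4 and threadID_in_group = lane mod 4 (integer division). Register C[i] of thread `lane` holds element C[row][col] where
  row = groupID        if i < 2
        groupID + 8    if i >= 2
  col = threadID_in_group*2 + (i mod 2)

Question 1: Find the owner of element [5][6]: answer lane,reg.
r=5->g=5,rb=0  c=6->t=3,b0=0
L=5*4+3=23  i=0*2+0=0

23,0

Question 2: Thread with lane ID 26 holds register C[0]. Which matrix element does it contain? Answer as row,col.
L=26→G=26>>2=6, T=26&3=2
[0]→row 6+0=6  col 2·2+0=4

6,4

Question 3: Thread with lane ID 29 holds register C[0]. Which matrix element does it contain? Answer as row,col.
7,2

lane 29=>29/4=7, 29 mod 4=1
i=0  r:7+0=>7  c:2·1+0=>2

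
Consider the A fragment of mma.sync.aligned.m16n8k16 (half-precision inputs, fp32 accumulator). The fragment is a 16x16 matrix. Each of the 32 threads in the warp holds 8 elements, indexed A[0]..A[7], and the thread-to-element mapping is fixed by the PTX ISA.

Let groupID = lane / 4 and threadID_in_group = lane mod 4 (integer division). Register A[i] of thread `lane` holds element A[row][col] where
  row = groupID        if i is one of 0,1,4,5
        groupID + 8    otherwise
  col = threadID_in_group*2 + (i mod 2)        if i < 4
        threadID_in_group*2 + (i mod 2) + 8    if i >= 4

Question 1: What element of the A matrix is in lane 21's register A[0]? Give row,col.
L=21->g=21>>2=5, t=21&3=1
[0]->row 5+0=5  col 1·2+0+0=2

5,2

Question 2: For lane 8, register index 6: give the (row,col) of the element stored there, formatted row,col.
10,8

L=8⇒gr=8>>2=2, th=8&3=0
[6]⇒row 2+8=10  col 0·2+0+8=8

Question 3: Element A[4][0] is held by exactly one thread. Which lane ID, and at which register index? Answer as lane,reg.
16,0

r: 4->gid=4,r8=0  c: 0->c8=0,tid=0,i&1=0
L=4*4+0=16  i=0*4+0*2+0=0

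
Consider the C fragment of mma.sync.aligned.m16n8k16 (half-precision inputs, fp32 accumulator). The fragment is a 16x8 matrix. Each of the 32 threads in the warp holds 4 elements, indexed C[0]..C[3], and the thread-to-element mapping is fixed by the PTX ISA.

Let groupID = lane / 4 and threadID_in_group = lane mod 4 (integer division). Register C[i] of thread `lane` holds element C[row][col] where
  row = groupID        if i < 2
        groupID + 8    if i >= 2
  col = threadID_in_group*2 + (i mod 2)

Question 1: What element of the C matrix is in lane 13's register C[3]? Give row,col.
11,3

lane 13: grp=3 (13/4), tig=1 (13%4)
i=3: r=3+8=11, c=1*2+1=3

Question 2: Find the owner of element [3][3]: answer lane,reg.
13,1

r=3→G=3,rhi=0  c=3→T=1,p=1
L=3*4+1=13  i=0*2+1=1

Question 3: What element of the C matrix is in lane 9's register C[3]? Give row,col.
10,3

lane 9⇒9/4=2, 9 mod 4=1
i=3  r:2+8⇒10  c:2·1+1⇒3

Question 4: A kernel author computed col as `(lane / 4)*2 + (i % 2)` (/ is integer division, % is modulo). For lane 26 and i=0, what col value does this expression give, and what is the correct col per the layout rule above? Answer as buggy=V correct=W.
buggy=12 correct=4

`(lane / 4)*2 + (i % 2)`[26,0]→12
lane 26: G=6 (26/4), T=2 (26%4)
i=0: r=6+0=6, c=2*2+0=4
col: 12 vs 4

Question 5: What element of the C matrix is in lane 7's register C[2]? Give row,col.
L=7->g=7>>2=1, t=7&3=3
[2]->row 1+8=9  col 3·2+0=6

9,6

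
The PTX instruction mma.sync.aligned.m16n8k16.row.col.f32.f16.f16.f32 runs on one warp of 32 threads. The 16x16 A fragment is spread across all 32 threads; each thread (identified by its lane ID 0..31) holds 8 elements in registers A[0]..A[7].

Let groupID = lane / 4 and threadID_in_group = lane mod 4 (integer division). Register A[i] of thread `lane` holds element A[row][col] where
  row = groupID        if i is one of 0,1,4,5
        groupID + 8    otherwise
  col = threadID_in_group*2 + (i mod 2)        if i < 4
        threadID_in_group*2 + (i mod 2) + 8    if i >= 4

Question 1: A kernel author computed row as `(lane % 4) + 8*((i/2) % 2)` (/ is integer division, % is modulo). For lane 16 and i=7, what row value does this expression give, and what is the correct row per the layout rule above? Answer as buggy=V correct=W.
buggy=8 correct=12

`(lane % 4) + 8*((i/2) % 2)`[16,7]->8
lane 16->16/4=4, 16 mod 4=0
i=7  r:4+8->12  c:2·0+1+8->9
row: 8 vs 12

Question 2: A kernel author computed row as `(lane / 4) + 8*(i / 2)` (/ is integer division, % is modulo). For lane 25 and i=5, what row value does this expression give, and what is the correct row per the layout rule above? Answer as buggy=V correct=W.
buggy=22 correct=6

`(lane / 4) + 8*(i / 2)`[25,5]→22
25: G=6,T=1
[5] (6+0,1*2+1+8) = (6,11)
row: 22 vs 6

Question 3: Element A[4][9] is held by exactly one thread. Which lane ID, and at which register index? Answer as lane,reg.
16,5

r=4→G=4,rhi=0  c=9→chi=1,T=0,p=1
L=4*4+0=16  i=1*4+0*2+1=5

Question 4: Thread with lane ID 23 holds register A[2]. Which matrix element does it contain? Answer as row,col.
13,6

23: G=5,T=3
[2] (5+8,3*2+0+0) = (13,6)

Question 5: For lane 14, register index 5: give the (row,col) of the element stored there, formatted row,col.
3,13

14: gr=3,th=2
[5] (3+0,2*2+1+8) = (3,13)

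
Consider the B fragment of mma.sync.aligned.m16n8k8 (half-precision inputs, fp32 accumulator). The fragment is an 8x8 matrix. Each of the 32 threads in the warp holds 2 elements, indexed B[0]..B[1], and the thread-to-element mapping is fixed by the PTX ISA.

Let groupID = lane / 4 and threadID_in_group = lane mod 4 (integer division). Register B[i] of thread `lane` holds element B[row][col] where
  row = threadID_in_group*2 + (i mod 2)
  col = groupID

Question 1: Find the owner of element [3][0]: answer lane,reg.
1,1

c:0=>grp=0  r:3=>tig=1,lo=1
L=0*4+1=1  i=1=1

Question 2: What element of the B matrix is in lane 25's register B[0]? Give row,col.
2,6

25: g=6,t=1
[0] (1*2+0,6) = (2,6)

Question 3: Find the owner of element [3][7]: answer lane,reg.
29,1

c=7⇒gr=7  r=3⇒th=1,odd=1
L=7*4+1=29  i=1=1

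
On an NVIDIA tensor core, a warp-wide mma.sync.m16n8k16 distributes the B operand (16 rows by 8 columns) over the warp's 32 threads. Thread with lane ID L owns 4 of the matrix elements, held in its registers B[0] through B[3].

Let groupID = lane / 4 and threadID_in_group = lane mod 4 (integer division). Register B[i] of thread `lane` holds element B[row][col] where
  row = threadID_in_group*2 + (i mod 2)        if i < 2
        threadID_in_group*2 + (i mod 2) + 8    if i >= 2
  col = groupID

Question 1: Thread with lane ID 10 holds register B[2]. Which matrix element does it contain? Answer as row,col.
lane 10⇒10/4=2, 10 mod 4=2
i=2  r:2·2+0+8⇒12  c:2

12,2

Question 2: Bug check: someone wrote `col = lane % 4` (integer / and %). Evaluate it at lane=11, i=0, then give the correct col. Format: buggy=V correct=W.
`lane % 4`[11,0]⇒3
lane 11⇒11/4=2, 11 mod 4=3
i=0  r:2·3+0+0⇒6  c:2
col: 3 vs 2

buggy=3 correct=2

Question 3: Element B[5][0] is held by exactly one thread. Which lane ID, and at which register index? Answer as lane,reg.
2,1

c: 0->gid=0  r: 5->r8=0,tid=2,i&1=1
L=0*4+2=2  i=0*2+1=1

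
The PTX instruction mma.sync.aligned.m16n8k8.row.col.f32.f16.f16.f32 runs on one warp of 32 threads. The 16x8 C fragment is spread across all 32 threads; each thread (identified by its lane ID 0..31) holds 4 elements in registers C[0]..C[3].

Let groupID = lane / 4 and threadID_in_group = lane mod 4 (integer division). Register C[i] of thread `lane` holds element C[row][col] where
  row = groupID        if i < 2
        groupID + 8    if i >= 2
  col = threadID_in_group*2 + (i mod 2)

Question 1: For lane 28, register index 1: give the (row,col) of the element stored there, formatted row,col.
7,1

lane 28⇒28/4=7, 28 mod 4=0
i=1  r:7+0⇒7  c:2·0+1⇒1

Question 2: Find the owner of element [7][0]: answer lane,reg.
r=7⇒gr=7,Rb=0  c=0⇒th=0,odd=0
L=7*4+0=28  i=0*2+0=0

28,0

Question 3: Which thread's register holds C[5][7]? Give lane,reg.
r=5⇒gr=5,Rb=0  c=7⇒th=3,odd=1
L=5*4+3=23  i=0*2+1=1

23,1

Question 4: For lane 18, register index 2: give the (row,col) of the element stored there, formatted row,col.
18: g=4,t=2
[2] (4+8,2*2+0) = (12,4)

12,4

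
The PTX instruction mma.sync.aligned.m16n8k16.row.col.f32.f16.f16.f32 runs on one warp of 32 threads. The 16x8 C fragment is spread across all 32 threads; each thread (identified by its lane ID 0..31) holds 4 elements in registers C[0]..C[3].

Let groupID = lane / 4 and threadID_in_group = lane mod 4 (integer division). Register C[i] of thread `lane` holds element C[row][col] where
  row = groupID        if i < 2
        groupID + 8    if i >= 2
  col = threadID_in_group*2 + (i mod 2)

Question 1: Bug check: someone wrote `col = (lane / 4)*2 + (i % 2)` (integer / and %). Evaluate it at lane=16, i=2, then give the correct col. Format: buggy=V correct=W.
buggy=8 correct=0

`(lane / 4)*2 + (i % 2)`[16,2]→8
L=16→G=16>>2=4, T=16&3=0
[2]→row 4+8=12  col 0·2+0=0
col: 8 vs 0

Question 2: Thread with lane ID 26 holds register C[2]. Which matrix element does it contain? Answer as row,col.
14,4

26: gid=6,tid=2
[2] (6+8,2*2+0) = (14,4)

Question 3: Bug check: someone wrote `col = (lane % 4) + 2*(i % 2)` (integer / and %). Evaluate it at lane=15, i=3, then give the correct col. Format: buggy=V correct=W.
buggy=5 correct=7

`(lane % 4) + 2*(i % 2)`[15,3]⇒5
15: gr=3,th=3
[3] (3+8,3*2+1) = (11,7)
col: 5 vs 7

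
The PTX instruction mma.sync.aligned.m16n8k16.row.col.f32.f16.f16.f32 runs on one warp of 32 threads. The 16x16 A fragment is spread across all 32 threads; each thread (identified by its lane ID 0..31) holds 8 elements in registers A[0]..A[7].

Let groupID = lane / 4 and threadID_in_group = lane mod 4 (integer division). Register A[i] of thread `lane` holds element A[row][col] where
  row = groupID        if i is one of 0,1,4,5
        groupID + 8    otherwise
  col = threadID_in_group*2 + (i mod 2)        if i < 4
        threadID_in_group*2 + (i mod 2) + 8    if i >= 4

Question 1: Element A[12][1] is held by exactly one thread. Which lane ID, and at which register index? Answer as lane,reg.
r: 12->gid=4,r8=1  c: 1->c8=0,tid=0,i&1=1
L=4*4+0=16  i=0*4+1*2+1=3

16,3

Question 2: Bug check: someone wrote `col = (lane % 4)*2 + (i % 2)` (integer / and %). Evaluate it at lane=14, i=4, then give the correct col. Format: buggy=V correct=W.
buggy=4 correct=12

`(lane % 4)*2 + (i % 2)`[14,4]→4
lane 14: G=3 (14/4), T=2 (14%4)
i=4: r=3+0=3, c=2*2+0+8=12
col: 4 vs 12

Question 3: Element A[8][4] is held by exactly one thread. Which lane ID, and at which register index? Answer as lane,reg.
2,2

r=8->g=0,rb=1  c=4->cb=0,t=2,b0=0
L=0*4+2=2  i=0*4+1*2+0=2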